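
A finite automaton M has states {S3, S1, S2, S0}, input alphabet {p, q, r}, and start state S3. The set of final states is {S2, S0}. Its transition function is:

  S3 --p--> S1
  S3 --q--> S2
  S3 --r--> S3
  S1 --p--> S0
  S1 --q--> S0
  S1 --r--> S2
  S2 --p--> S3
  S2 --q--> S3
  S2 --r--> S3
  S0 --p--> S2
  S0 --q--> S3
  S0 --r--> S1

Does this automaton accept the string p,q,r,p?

S3 → S1 → S0 → S1 → S0
End state S0 is accepting.

Yes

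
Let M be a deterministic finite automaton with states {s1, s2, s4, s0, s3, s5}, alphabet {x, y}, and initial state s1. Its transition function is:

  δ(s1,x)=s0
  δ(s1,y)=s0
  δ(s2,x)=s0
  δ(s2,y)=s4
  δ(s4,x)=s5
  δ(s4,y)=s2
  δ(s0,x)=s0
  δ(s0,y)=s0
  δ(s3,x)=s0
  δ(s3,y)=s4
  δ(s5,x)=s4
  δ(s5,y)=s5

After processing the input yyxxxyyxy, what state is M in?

start at s1
read 'y': s1 → s0
read 'y': s0 → s0
read 'x': s0 → s0
read 'x': s0 → s0
read 'x': s0 → s0
read 'y': s0 → s0
read 'y': s0 → s0
read 'x': s0 → s0
read 'y': s0 → s0

s0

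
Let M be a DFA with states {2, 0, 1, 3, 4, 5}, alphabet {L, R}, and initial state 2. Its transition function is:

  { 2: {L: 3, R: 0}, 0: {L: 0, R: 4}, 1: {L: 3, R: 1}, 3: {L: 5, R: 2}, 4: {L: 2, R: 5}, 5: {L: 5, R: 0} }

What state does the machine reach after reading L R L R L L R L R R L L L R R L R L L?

2 → 3 → 2 → 3 → 2 → 3 → 5 → 0 → 0 → 4 → 5 → 5 → 5 → 5 → 0 → 4 → 2 → 0 → 0 → 0

0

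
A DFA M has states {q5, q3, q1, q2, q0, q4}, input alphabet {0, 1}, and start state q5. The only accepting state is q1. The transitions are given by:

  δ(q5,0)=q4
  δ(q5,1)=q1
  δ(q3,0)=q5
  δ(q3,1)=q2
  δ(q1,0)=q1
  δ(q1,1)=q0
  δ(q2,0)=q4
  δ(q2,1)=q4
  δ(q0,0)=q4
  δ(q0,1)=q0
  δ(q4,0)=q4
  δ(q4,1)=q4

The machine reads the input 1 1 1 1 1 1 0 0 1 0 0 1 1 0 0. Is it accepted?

No

start at q5
read '1': q5 → q1
read '1': q1 → q0
read '1': q0 → q0
read '1': q0 → q0
read '1': q0 → q0
read '1': q0 → q0
read '0': q0 → q4
read '0': q4 → q4
read '1': q4 → q4
read '0': q4 → q4
read '0': q4 → q4
read '1': q4 → q4
read '1': q4 → q4
read '0': q4 → q4
read '0': q4 → q4
End state q4 is not accepting.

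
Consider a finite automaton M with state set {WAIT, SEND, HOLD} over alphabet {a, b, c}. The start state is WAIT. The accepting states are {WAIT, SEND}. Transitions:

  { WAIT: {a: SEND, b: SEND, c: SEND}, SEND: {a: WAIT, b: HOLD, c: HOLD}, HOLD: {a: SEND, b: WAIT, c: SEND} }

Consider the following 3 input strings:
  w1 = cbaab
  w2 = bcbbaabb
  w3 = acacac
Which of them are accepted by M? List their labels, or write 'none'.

w1, w2

w1: WAIT → SEND → HOLD → SEND → WAIT → SEND  → end SEND, accepted
w2: WAIT → SEND → HOLD → WAIT → SEND → WAIT → SEND → HOLD → WAIT  → end WAIT, accepted
w3: WAIT → SEND → HOLD → SEND → HOLD → SEND → HOLD  → end HOLD, rejected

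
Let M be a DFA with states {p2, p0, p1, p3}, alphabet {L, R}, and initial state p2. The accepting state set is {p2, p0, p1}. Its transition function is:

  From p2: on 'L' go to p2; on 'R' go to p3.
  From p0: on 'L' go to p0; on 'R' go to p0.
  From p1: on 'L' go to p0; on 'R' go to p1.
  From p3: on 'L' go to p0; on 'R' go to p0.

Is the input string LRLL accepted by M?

Yes

Trace: p2 -L-> p2 -R-> p3 -L-> p0 -L-> p0
End state p0 is accepting.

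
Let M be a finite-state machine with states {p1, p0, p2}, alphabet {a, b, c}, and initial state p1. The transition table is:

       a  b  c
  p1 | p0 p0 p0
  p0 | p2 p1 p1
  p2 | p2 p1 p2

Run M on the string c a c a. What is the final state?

p2

start at p1
read 'c': p1 → p0
read 'a': p0 → p2
read 'c': p2 → p2
read 'a': p2 → p2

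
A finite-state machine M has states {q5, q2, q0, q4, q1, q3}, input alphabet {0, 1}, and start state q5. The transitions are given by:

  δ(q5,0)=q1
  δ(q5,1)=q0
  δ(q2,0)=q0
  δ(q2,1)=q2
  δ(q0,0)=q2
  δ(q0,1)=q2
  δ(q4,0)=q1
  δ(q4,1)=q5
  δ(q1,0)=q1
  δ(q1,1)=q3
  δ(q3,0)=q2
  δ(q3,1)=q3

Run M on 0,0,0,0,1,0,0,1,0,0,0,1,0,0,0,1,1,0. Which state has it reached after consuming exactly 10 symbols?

start at q5
read '0': q5 → q1
read '0': q1 → q1
read '0': q1 → q1
read '0': q1 → q1
read '1': q1 → q3
read '0': q3 → q2
read '0': q2 → q0
read '1': q0 → q2
read '0': q2 → q0
read '0': q0 → q2
After 10 symbols: q2.

q2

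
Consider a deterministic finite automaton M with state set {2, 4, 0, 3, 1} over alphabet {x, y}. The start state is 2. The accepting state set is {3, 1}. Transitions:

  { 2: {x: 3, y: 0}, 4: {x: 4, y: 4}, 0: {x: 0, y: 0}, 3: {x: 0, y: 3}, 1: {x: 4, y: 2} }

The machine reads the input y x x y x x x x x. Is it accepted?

No

Trace: 2 -y-> 0 -x-> 0 -x-> 0 -y-> 0 -x-> 0 -x-> 0 -x-> 0 -x-> 0 -x-> 0
End state 0 is not accepting.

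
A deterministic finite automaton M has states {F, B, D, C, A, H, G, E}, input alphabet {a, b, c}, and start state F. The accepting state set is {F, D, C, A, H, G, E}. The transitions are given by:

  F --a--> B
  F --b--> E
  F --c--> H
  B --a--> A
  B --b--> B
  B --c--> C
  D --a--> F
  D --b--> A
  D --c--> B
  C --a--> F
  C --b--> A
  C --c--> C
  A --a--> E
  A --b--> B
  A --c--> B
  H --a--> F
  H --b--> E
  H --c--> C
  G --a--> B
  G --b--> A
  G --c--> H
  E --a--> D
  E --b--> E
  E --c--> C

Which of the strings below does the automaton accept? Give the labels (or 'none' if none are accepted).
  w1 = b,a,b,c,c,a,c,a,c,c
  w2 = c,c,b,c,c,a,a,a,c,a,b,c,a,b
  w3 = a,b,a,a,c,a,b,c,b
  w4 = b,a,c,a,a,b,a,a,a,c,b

w1: Trace: F -b-> E -a-> D -b-> A -c-> B -c-> C -a-> F -c-> H -a-> F -c-> H -c-> C  → end C, accepted
w2: Trace: F -c-> H -c-> C -b-> A -c-> B -c-> C -a-> F -a-> B -a-> A -c-> B -a-> A -b-> B -c-> C -a-> F -b-> E  → end E, accepted
w3: Trace: F -a-> B -b-> B -a-> A -a-> E -c-> C -a-> F -b-> E -c-> C -b-> A  → end A, accepted
w4: Trace: F -b-> E -a-> D -c-> B -a-> A -a-> E -b-> E -a-> D -a-> F -a-> B -c-> C -b-> A  → end A, accepted

w1, w2, w3, w4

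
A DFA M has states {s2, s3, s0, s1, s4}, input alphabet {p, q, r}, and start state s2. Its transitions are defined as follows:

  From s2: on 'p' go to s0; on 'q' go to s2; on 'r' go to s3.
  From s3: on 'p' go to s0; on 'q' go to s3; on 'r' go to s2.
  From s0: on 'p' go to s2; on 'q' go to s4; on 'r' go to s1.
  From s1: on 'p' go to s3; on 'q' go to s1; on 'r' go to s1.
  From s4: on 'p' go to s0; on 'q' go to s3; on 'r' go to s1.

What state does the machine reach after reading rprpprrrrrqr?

s1

start at s2
read 'r': s2 → s3
read 'p': s3 → s0
read 'r': s0 → s1
read 'p': s1 → s3
read 'p': s3 → s0
read 'r': s0 → s1
read 'r': s1 → s1
read 'r': s1 → s1
read 'r': s1 → s1
read 'r': s1 → s1
read 'q': s1 → s1
read 'r': s1 → s1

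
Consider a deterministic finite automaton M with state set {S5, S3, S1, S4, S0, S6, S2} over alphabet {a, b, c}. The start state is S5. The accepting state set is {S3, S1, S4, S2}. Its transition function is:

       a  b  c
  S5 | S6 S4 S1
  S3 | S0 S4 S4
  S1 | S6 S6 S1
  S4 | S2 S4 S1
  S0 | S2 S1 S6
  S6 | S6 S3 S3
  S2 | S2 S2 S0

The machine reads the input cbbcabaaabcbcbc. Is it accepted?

Trace: S5 -c-> S1 -b-> S6 -b-> S3 -c-> S4 -a-> S2 -b-> S2 -a-> S2 -a-> S2 -a-> S2 -b-> S2 -c-> S0 -b-> S1 -c-> S1 -b-> S6 -c-> S3
End state S3 is accepting.

Yes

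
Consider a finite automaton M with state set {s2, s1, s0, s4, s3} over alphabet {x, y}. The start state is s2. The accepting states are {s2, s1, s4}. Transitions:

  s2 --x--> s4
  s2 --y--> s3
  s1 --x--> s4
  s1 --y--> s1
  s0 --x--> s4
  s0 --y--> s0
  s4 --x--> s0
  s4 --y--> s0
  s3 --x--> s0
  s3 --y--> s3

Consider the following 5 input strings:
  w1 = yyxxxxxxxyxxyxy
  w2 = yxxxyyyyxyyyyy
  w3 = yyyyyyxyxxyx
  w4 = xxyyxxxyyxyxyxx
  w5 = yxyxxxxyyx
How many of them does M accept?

2

w1:
  start at s2
  read 'y': s2 → s3
  read 'y': s3 → s3
  read 'x': s3 → s0
  read 'x': s0 → s4
  read 'x': s4 → s0
  read 'x': s0 → s4
  read 'x': s4 → s0
  read 'x': s0 → s4
  read 'x': s4 → s0
  read 'y': s0 → s0
  read 'x': s0 → s4
  read 'x': s4 → s0
  read 'y': s0 → s0
  read 'x': s0 → s4
  read 'y': s4 → s0
  end s0, rejected
w2:
  start at s2
  read 'y': s2 → s3
  read 'x': s3 → s0
  read 'x': s0 → s4
  read 'x': s4 → s0
  read 'y': s0 → s0
  read 'y': s0 → s0
  read 'y': s0 → s0
  read 'y': s0 → s0
  read 'x': s0 → s4
  read 'y': s4 → s0
  read 'y': s0 → s0
  read 'y': s0 → s0
  read 'y': s0 → s0
  read 'y': s0 → s0
  end s0, rejected
w3:
  start at s2
  read 'y': s2 → s3
  read 'y': s3 → s3
  read 'y': s3 → s3
  read 'y': s3 → s3
  read 'y': s3 → s3
  read 'y': s3 → s3
  read 'x': s3 → s0
  read 'y': s0 → s0
  read 'x': s0 → s4
  read 'x': s4 → s0
  read 'y': s0 → s0
  read 'x': s0 → s4
  end s4, accepted
w4:
  start at s2
  read 'x': s2 → s4
  read 'x': s4 → s0
  read 'y': s0 → s0
  read 'y': s0 → s0
  read 'x': s0 → s4
  read 'x': s4 → s0
  read 'x': s0 → s4
  read 'y': s4 → s0
  read 'y': s0 → s0
  read 'x': s0 → s4
  read 'y': s4 → s0
  read 'x': s0 → s4
  read 'y': s4 → s0
  read 'x': s0 → s4
  read 'x': s4 → s0
  end s0, rejected
w5:
  start at s2
  read 'y': s2 → s3
  read 'x': s3 → s0
  read 'y': s0 → s0
  read 'x': s0 → s4
  read 'x': s4 → s0
  read 'x': s0 → s4
  read 'x': s4 → s0
  read 'y': s0 → s0
  read 'y': s0 → s0
  read 'x': s0 → s4
  end s4, accepted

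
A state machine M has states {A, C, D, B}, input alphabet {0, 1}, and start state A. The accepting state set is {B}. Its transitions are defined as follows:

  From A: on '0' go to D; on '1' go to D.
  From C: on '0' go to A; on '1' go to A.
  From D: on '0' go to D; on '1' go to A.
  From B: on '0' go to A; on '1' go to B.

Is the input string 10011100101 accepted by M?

start at A
read '1': A → D
read '0': D → D
read '0': D → D
read '1': D → A
read '1': A → D
read '1': D → A
read '0': A → D
read '0': D → D
read '1': D → A
read '0': A → D
read '1': D → A
End state A is not accepting.

No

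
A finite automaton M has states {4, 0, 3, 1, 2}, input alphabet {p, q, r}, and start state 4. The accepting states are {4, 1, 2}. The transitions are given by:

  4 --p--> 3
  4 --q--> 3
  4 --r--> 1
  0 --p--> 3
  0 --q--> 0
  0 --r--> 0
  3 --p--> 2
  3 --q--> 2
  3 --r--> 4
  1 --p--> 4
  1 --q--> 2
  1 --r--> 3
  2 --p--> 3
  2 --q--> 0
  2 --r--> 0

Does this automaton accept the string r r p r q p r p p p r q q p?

Trace: 4 -r-> 1 -r-> 3 -p-> 2 -r-> 0 -q-> 0 -p-> 3 -r-> 4 -p-> 3 -p-> 2 -p-> 3 -r-> 4 -q-> 3 -q-> 2 -p-> 3
End state 3 is not accepting.

No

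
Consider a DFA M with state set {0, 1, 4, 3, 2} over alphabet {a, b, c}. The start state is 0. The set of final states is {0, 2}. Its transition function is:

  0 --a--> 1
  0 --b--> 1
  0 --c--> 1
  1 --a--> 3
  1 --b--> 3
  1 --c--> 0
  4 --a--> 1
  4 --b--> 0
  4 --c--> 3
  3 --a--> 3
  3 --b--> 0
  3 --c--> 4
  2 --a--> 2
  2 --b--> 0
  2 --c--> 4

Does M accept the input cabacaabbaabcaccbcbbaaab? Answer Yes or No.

start at 0
read 'c': 0 → 1
read 'a': 1 → 3
read 'b': 3 → 0
read 'a': 0 → 1
read 'c': 1 → 0
read 'a': 0 → 1
read 'a': 1 → 3
read 'b': 3 → 0
read 'b': 0 → 1
read 'a': 1 → 3
read 'a': 3 → 3
read 'b': 3 → 0
read 'c': 0 → 1
read 'a': 1 → 3
read 'c': 3 → 4
read 'c': 4 → 3
read 'b': 3 → 0
read 'c': 0 → 1
read 'b': 1 → 3
read 'b': 3 → 0
read 'a': 0 → 1
read 'a': 1 → 3
read 'a': 3 → 3
read 'b': 3 → 0
End state 0 is accepting.

Yes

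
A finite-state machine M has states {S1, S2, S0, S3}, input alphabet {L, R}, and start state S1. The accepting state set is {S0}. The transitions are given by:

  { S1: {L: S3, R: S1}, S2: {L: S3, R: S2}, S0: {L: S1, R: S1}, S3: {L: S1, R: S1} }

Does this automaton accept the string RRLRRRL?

Trace: S1 -R-> S1 -R-> S1 -L-> S3 -R-> S1 -R-> S1 -R-> S1 -L-> S3
End state S3 is not accepting.

No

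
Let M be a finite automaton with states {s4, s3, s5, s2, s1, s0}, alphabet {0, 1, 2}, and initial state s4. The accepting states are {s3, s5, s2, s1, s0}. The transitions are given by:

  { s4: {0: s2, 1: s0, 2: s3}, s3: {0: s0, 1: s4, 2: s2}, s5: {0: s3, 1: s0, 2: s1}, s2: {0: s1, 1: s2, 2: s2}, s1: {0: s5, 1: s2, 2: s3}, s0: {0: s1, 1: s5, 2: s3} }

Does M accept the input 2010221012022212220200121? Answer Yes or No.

Yes

start at s4
read '2': s4 → s3
read '0': s3 → s0
read '1': s0 → s5
read '0': s5 → s3
read '2': s3 → s2
read '2': s2 → s2
read '1': s2 → s2
read '0': s2 → s1
read '1': s1 → s2
read '2': s2 → s2
read '0': s2 → s1
read '2': s1 → s3
read '2': s3 → s2
read '2': s2 → s2
read '1': s2 → s2
read '2': s2 → s2
read '2': s2 → s2
read '2': s2 → s2
read '0': s2 → s1
read '2': s1 → s3
read '0': s3 → s0
read '0': s0 → s1
read '1': s1 → s2
read '2': s2 → s2
read '1': s2 → s2
End state s2 is accepting.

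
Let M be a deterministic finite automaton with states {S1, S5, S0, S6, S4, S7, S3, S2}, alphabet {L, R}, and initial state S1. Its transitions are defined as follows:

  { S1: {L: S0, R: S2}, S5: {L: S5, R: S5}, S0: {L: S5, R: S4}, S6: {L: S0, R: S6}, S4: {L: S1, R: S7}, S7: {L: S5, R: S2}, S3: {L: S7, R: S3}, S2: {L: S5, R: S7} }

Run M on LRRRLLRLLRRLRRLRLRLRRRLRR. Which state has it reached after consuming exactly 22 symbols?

S5

Trace: S1 -L-> S0 -R-> S4 -R-> S7 -R-> S2 -L-> S5 -L-> S5 -R-> S5 -L-> S5 -L-> S5 -R-> S5 -R-> S5 -L-> S5 -R-> S5 -R-> S5 -L-> S5 -R-> S5 -L-> S5 -R-> S5 -L-> S5 -R-> S5 -R-> S5 -R-> S5
After 22 symbols: S5.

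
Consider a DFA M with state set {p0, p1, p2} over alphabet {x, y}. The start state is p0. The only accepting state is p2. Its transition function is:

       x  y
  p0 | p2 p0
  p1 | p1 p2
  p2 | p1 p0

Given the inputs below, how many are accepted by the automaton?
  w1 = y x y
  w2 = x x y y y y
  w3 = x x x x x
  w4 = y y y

w1:
  start at p0
  read 'y': p0 → p0
  read 'x': p0 → p2
  read 'y': p2 → p0
  end p0, rejected
w2:
  start at p0
  read 'x': p0 → p2
  read 'x': p2 → p1
  read 'y': p1 → p2
  read 'y': p2 → p0
  read 'y': p0 → p0
  read 'y': p0 → p0
  end p0, rejected
w3:
  start at p0
  read 'x': p0 → p2
  read 'x': p2 → p1
  read 'x': p1 → p1
  read 'x': p1 → p1
  read 'x': p1 → p1
  end p1, rejected
w4:
  start at p0
  read 'y': p0 → p0
  read 'y': p0 → p0
  read 'y': p0 → p0
  end p0, rejected

0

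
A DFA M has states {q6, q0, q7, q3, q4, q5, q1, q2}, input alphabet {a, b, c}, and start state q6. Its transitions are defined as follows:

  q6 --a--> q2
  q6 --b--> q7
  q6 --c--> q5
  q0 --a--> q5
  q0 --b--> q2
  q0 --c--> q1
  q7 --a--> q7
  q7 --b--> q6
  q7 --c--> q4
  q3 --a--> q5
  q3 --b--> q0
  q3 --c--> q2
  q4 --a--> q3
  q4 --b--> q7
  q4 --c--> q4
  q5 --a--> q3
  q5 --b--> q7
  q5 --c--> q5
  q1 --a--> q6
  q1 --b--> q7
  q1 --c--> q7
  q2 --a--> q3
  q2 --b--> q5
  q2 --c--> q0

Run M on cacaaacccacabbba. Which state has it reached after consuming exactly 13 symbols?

q0

q6 → q5 → q3 → q2 → q3 → q5 → q3 → q2 → q0 → q1 → q6 → q5 → q3 → q0
After 13 symbols: q0.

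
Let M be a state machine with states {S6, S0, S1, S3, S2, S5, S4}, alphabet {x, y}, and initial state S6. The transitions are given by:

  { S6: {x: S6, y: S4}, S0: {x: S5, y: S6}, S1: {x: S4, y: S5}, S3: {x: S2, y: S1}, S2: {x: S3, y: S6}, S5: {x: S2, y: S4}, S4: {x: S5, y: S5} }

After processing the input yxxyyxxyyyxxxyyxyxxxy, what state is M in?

S1

start at S6
read 'y': S6 → S4
read 'x': S4 → S5
read 'x': S5 → S2
read 'y': S2 → S6
read 'y': S6 → S4
read 'x': S4 → S5
read 'x': S5 → S2
read 'y': S2 → S6
read 'y': S6 → S4
read 'y': S4 → S5
read 'x': S5 → S2
read 'x': S2 → S3
read 'x': S3 → S2
read 'y': S2 → S6
read 'y': S6 → S4
read 'x': S4 → S5
read 'y': S5 → S4
read 'x': S4 → S5
read 'x': S5 → S2
read 'x': S2 → S3
read 'y': S3 → S1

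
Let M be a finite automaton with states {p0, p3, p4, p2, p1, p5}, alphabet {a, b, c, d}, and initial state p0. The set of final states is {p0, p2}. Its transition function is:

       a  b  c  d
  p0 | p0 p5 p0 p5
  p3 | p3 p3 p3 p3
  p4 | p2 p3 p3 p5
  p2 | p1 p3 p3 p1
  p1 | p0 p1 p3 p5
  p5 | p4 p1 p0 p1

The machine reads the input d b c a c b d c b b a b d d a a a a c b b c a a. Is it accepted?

No

start at p0
read 'd': p0 → p5
read 'b': p5 → p1
read 'c': p1 → p3
read 'a': p3 → p3
read 'c': p3 → p3
read 'b': p3 → p3
read 'd': p3 → p3
read 'c': p3 → p3
read 'b': p3 → p3
read 'b': p3 → p3
read 'a': p3 → p3
read 'b': p3 → p3
read 'd': p3 → p3
read 'd': p3 → p3
read 'a': p3 → p3
read 'a': p3 → p3
read 'a': p3 → p3
read 'a': p3 → p3
read 'c': p3 → p3
read 'b': p3 → p3
read 'b': p3 → p3
read 'c': p3 → p3
read 'a': p3 → p3
read 'a': p3 → p3
End state p3 is not accepting.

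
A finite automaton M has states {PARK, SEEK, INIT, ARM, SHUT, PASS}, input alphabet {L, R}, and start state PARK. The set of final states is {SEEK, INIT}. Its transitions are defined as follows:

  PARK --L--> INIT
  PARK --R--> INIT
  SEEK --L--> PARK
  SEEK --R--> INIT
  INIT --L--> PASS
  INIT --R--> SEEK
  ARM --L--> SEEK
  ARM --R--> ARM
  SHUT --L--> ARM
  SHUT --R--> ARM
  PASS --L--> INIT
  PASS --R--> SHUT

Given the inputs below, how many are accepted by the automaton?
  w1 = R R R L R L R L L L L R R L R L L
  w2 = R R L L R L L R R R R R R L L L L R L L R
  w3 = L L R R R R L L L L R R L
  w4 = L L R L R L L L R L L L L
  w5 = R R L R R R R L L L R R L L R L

w1: PARK → INIT → SEEK → INIT → PASS → SHUT → ARM → ARM → SEEK → PARK → INIT → PASS → SHUT → ARM → SEEK → INIT → PASS → INIT  → end INIT, accepted
w2: PARK → INIT → SEEK → PARK → INIT → SEEK → PARK → INIT → SEEK → INIT → SEEK → INIT → SEEK → INIT → PASS → INIT → PASS → INIT → SEEK → PARK → INIT → SEEK  → end SEEK, accepted
w3: PARK → INIT → PASS → SHUT → ARM → ARM → ARM → SEEK → PARK → INIT → PASS → SHUT → ARM → SEEK  → end SEEK, accepted
w4: PARK → INIT → PASS → SHUT → ARM → ARM → SEEK → PARK → INIT → SEEK → PARK → INIT → PASS → INIT  → end INIT, accepted
w5: PARK → INIT → SEEK → PARK → INIT → SEEK → INIT → SEEK → PARK → INIT → PASS → SHUT → ARM → SEEK → PARK → INIT → PASS  → end PASS, rejected

4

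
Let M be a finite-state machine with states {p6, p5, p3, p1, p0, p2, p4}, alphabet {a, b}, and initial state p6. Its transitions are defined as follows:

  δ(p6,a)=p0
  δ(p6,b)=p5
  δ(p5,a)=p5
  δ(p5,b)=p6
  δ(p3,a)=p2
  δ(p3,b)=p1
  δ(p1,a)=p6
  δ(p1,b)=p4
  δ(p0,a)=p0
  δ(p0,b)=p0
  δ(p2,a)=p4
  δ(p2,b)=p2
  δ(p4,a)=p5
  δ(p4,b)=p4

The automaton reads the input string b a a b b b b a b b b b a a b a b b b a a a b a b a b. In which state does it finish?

p6 → p5 → p5 → p5 → p6 → p5 → p6 → p5 → p5 → p6 → p5 → p6 → p5 → p5 → p5 → p6 → p0 → p0 → p0 → p0 → p0 → p0 → p0 → p0 → p0 → p0 → p0 → p0

p0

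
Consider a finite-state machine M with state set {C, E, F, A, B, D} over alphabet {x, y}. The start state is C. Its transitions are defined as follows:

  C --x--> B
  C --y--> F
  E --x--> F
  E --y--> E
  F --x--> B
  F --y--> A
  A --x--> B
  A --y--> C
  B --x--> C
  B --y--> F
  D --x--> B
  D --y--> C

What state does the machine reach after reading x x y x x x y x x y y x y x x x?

C → B → C → F → B → C → B → F → B → C → F → A → B → F → B → C → B

B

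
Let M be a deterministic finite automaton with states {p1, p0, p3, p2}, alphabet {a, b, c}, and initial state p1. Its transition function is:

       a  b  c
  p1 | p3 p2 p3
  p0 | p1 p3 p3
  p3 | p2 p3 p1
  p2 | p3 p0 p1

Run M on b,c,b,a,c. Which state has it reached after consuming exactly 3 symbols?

p2

p1 → p2 → p1 → p2
After 3 symbols: p2.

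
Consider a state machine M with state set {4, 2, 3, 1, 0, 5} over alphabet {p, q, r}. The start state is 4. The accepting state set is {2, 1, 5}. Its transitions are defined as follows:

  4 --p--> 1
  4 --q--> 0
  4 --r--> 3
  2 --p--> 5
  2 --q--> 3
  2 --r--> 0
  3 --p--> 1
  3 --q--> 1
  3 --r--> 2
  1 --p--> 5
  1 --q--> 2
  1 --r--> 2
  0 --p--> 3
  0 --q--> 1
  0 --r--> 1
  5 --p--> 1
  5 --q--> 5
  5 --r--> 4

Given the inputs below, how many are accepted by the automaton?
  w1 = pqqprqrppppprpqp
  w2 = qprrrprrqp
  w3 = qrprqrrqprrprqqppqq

w1:
  start at 4
  read 'p': 4 → 1
  read 'q': 1 → 2
  read 'q': 2 → 3
  read 'p': 3 → 1
  read 'r': 1 → 2
  read 'q': 2 → 3
  read 'r': 3 → 2
  read 'p': 2 → 5
  read 'p': 5 → 1
  read 'p': 1 → 5
  read 'p': 5 → 1
  read 'p': 1 → 5
  read 'r': 5 → 4
  read 'p': 4 → 1
  read 'q': 1 → 2
  read 'p': 2 → 5
  end 5, accepted
w2:
  start at 4
  read 'q': 4 → 0
  read 'p': 0 → 3
  read 'r': 3 → 2
  read 'r': 2 → 0
  read 'r': 0 → 1
  read 'p': 1 → 5
  read 'r': 5 → 4
  read 'r': 4 → 3
  read 'q': 3 → 1
  read 'p': 1 → 5
  end 5, accepted
w3:
  start at 4
  read 'q': 4 → 0
  read 'r': 0 → 1
  read 'p': 1 → 5
  read 'r': 5 → 4
  read 'q': 4 → 0
  read 'r': 0 → 1
  read 'r': 1 → 2
  read 'q': 2 → 3
  read 'p': 3 → 1
  read 'r': 1 → 2
  read 'r': 2 → 0
  read 'p': 0 → 3
  read 'r': 3 → 2
  read 'q': 2 → 3
  read 'q': 3 → 1
  read 'p': 1 → 5
  read 'p': 5 → 1
  read 'q': 1 → 2
  read 'q': 2 → 3
  end 3, rejected

2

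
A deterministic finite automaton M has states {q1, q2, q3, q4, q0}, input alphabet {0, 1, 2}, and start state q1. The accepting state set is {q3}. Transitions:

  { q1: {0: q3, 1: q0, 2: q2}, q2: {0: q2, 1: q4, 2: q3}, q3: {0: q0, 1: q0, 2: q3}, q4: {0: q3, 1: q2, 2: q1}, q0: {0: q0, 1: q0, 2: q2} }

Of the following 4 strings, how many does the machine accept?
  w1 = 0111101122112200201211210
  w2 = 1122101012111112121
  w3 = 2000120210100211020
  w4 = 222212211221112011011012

1

w1: q1 → q3 → q0 → q0 → q0 → q0 → q0 → q0 → q0 → q2 → q3 → q0 → q0 → q2 → q3 → q0 → q0 → q2 → q2 → q4 → q1 → q0 → q0 → q2 → q4 → q3  → end q3, accepted
w2: q1 → q0 → q0 → q2 → q3 → q0 → q0 → q0 → q0 → q0 → q2 → q4 → q2 → q4 → q2 → q4 → q1 → q0 → q2 → q4  → end q4, rejected
w3: q1 → q2 → q2 → q2 → q2 → q4 → q1 → q3 → q3 → q0 → q0 → q0 → q0 → q0 → q2 → q4 → q2 → q2 → q3 → q0  → end q0, rejected
w4: q1 → q2 → q3 → q3 → q3 → q0 → q2 → q3 → q0 → q0 → q2 → q3 → q0 → q0 → q0 → q2 → q2 → q4 → q2 → q2 → q4 → q2 → q2 → q4 → q1  → end q1, rejected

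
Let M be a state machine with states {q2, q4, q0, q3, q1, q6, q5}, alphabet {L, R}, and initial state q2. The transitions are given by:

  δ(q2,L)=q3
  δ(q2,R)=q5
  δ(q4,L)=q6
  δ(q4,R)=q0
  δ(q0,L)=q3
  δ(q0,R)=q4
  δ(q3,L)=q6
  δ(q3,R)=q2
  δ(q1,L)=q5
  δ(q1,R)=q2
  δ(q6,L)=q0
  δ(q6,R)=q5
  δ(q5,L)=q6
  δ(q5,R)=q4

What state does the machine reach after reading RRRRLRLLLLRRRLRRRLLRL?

start at q2
read 'R': q2 → q5
read 'R': q5 → q4
read 'R': q4 → q0
read 'R': q0 → q4
read 'L': q4 → q6
read 'R': q6 → q5
read 'L': q5 → q6
read 'L': q6 → q0
read 'L': q0 → q3
read 'L': q3 → q6
read 'R': q6 → q5
read 'R': q5 → q4
read 'R': q4 → q0
read 'L': q0 → q3
read 'R': q3 → q2
read 'R': q2 → q5
read 'R': q5 → q4
read 'L': q4 → q6
read 'L': q6 → q0
read 'R': q0 → q4
read 'L': q4 → q6

q6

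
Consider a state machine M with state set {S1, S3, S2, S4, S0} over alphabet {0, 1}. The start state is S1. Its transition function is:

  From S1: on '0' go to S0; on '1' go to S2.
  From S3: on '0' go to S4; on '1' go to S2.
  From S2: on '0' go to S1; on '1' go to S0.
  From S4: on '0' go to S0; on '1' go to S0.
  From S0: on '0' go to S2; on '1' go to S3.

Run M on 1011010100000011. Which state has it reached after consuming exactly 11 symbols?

S0

S1 → S2 → S1 → S2 → S0 → S2 → S0 → S2 → S0 → S2 → S1 → S0
After 11 symbols: S0.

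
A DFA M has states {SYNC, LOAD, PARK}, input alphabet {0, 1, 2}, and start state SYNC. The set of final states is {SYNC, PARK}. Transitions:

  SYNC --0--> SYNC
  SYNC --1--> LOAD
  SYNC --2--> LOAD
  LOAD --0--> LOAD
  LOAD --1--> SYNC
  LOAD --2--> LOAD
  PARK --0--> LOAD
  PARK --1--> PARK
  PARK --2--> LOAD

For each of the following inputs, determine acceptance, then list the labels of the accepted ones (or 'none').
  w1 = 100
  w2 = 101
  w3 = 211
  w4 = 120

w2

w1: SYNC → LOAD → LOAD → LOAD  → end LOAD, rejected
w2: SYNC → LOAD → LOAD → SYNC  → end SYNC, accepted
w3: SYNC → LOAD → SYNC → LOAD  → end LOAD, rejected
w4: SYNC → LOAD → LOAD → LOAD  → end LOAD, rejected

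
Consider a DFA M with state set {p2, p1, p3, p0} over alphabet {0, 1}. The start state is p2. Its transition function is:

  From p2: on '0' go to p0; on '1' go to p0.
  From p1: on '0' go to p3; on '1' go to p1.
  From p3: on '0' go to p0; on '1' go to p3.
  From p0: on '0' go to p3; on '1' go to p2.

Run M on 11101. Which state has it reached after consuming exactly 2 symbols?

p2

p2 → p0 → p2
After 2 symbols: p2.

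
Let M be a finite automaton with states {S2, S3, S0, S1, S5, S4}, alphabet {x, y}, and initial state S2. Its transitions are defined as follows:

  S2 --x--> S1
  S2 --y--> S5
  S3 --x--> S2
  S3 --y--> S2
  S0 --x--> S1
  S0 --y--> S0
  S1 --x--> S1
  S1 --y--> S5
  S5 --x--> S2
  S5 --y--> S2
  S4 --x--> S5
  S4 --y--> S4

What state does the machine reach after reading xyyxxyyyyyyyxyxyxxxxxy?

S5

Trace: S2 -x-> S1 -y-> S5 -y-> S2 -x-> S1 -x-> S1 -y-> S5 -y-> S2 -y-> S5 -y-> S2 -y-> S5 -y-> S2 -y-> S5 -x-> S2 -y-> S5 -x-> S2 -y-> S5 -x-> S2 -x-> S1 -x-> S1 -x-> S1 -x-> S1 -y-> S5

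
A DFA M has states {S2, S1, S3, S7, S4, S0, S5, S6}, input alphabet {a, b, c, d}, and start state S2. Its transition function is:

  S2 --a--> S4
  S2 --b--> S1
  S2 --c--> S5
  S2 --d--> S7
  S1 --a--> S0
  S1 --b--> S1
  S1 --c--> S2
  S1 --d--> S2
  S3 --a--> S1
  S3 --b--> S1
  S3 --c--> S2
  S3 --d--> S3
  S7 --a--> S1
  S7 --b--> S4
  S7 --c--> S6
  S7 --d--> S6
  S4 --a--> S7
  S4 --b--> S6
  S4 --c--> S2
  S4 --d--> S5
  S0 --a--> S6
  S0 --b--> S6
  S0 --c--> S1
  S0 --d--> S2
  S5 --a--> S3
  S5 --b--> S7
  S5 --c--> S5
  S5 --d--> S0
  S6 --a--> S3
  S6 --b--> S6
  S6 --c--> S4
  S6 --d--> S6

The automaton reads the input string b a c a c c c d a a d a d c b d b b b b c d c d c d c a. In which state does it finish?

Trace: S2 -b-> S1 -a-> S0 -c-> S1 -a-> S0 -c-> S1 -c-> S2 -c-> S5 -d-> S0 -a-> S6 -a-> S3 -d-> S3 -a-> S1 -d-> S2 -c-> S5 -b-> S7 -d-> S6 -b-> S6 -b-> S6 -b-> S6 -b-> S6 -c-> S4 -d-> S5 -c-> S5 -d-> S0 -c-> S1 -d-> S2 -c-> S5 -a-> S3

S3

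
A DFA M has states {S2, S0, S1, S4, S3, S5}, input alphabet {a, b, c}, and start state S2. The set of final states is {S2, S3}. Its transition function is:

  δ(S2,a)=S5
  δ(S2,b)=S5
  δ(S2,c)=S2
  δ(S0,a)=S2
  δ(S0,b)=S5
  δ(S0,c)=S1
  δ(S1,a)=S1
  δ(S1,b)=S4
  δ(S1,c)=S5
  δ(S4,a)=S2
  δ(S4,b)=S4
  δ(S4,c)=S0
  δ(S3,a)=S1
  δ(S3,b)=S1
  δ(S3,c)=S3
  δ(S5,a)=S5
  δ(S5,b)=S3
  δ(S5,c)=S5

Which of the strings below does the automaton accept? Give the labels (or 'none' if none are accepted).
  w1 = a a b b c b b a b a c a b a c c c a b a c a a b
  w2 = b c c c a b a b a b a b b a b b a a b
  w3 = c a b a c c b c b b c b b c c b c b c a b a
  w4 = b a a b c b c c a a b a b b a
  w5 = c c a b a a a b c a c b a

w1: S2 → S5 → S5 → S3 → S1 → S5 → S3 → S1 → S1 → S4 → S2 → S2 → S5 → S3 → S1 → S5 → S5 → S5 → S5 → S3 → S1 → S5 → S5 → S5 → S3  → end S3, accepted
w2: S2 → S5 → S5 → S5 → S5 → S5 → S3 → S1 → S4 → S2 → S5 → S5 → S3 → S1 → S1 → S4 → S4 → S2 → S5 → S3  → end S3, accepted
w3: S2 → S2 → S5 → S3 → S1 → S5 → S5 → S3 → S3 → S1 → S4 → S0 → S5 → S3 → S3 → S3 → S1 → S5 → S3 → S3 → S1 → S4 → S2  → end S2, accepted
w4: S2 → S5 → S5 → S5 → S3 → S3 → S1 → S5 → S5 → S5 → S5 → S3 → S1 → S4 → S4 → S2  → end S2, accepted
w5: S2 → S2 → S2 → S5 → S3 → S1 → S1 → S1 → S4 → S0 → S2 → S2 → S5 → S5  → end S5, rejected

w1, w2, w3, w4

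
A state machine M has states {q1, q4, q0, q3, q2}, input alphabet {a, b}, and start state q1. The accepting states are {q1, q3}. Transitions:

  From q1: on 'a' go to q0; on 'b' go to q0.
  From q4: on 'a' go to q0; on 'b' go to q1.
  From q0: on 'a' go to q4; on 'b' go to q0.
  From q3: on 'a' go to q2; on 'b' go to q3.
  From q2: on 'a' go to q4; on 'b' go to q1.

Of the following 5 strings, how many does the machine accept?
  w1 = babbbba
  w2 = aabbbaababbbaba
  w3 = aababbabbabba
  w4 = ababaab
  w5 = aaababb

w1: Trace: q1 -b-> q0 -a-> q4 -b-> q1 -b-> q0 -b-> q0 -b-> q0 -a-> q4  → end q4, rejected
w2: Trace: q1 -a-> q0 -a-> q4 -b-> q1 -b-> q0 -b-> q0 -a-> q4 -a-> q0 -b-> q0 -a-> q4 -b-> q1 -b-> q0 -b-> q0 -a-> q4 -b-> q1 -a-> q0  → end q0, rejected
w3: Trace: q1 -a-> q0 -a-> q4 -b-> q1 -a-> q0 -b-> q0 -b-> q0 -a-> q4 -b-> q1 -b-> q0 -a-> q4 -b-> q1 -b-> q0 -a-> q4  → end q4, rejected
w4: Trace: q1 -a-> q0 -b-> q0 -a-> q4 -b-> q1 -a-> q0 -a-> q4 -b-> q1  → end q1, accepted
w5: Trace: q1 -a-> q0 -a-> q4 -a-> q0 -b-> q0 -a-> q4 -b-> q1 -b-> q0  → end q0, rejected

1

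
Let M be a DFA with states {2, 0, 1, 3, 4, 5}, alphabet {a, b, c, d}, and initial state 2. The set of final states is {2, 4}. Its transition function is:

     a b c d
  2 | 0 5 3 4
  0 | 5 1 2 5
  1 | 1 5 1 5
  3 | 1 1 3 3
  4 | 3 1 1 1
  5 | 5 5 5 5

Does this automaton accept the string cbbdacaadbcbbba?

No

2 → 3 → 1 → 5 → 5 → 5 → 5 → 5 → 5 → 5 → 5 → 5 → 5 → 5 → 5 → 5
End state 5 is not accepting.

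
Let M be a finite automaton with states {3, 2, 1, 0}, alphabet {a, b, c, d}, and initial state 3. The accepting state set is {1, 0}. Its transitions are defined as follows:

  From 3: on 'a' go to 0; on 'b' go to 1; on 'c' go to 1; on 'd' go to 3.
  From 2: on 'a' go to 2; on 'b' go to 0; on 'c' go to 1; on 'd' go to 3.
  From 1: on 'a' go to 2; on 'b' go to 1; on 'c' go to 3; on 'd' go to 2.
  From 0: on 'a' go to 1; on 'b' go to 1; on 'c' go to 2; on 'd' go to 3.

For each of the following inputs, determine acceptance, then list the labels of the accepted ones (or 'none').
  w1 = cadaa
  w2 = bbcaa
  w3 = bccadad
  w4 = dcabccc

w1, w2

w1:
  start at 3
  read 'c': 3 → 1
  read 'a': 1 → 2
  read 'd': 2 → 3
  read 'a': 3 → 0
  read 'a': 0 → 1
  end 1, accepted
w2:
  start at 3
  read 'b': 3 → 1
  read 'b': 1 → 1
  read 'c': 1 → 3
  read 'a': 3 → 0
  read 'a': 0 → 1
  end 1, accepted
w3:
  start at 3
  read 'b': 3 → 1
  read 'c': 1 → 3
  read 'c': 3 → 1
  read 'a': 1 → 2
  read 'd': 2 → 3
  read 'a': 3 → 0
  read 'd': 0 → 3
  end 3, rejected
w4:
  start at 3
  read 'd': 3 → 3
  read 'c': 3 → 1
  read 'a': 1 → 2
  read 'b': 2 → 0
  read 'c': 0 → 2
  read 'c': 2 → 1
  read 'c': 1 → 3
  end 3, rejected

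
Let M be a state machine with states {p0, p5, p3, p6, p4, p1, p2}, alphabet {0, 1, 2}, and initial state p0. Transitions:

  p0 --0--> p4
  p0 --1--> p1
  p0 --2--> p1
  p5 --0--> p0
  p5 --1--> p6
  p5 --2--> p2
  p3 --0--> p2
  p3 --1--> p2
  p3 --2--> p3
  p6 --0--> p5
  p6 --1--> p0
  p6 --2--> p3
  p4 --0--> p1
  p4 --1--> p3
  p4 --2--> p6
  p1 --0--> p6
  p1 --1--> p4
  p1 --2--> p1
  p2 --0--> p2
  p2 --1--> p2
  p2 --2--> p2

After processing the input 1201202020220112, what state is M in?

p2

p0 → p1 → p1 → p6 → p0 → p1 → p6 → p3 → p2 → p2 → p2 → p2 → p2 → p2 → p2 → p2 → p2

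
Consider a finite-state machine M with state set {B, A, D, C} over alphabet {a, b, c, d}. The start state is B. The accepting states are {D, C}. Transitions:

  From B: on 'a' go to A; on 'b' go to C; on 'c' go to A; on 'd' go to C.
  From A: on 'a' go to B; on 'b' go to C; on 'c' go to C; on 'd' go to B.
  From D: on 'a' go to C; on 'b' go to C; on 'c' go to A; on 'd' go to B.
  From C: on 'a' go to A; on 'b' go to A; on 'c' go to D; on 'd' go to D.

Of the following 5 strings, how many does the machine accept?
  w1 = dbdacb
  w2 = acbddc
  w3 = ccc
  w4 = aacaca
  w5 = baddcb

3

w1:
  start at B
  read 'd': B → C
  read 'b': C → A
  read 'd': A → B
  read 'a': B → A
  read 'c': A → C
  read 'b': C → A
  end A, rejected
w2:
  start at B
  read 'a': B → A
  read 'c': A → C
  read 'b': C → A
  read 'd': A → B
  read 'd': B → C
  read 'c': C → D
  end D, accepted
w3:
  start at B
  read 'c': B → A
  read 'c': A → C
  read 'c': C → D
  end D, accepted
w4:
  start at B
  read 'a': B → A
  read 'a': A → B
  read 'c': B → A
  read 'a': A → B
  read 'c': B → A
  read 'a': A → B
  end B, rejected
w5:
  start at B
  read 'b': B → C
  read 'a': C → A
  read 'd': A → B
  read 'd': B → C
  read 'c': C → D
  read 'b': D → C
  end C, accepted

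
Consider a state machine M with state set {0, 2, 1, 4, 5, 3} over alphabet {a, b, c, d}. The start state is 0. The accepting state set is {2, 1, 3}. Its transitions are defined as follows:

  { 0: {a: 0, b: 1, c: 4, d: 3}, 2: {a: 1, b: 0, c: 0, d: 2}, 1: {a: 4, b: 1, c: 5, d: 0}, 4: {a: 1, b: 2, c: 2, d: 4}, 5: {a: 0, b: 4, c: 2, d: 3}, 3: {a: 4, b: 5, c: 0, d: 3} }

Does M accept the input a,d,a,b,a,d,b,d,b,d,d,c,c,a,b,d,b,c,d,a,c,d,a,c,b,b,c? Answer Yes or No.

0 → 0 → 3 → 4 → 2 → 1 → 0 → 1 → 0 → 1 → 0 → 3 → 0 → 4 → 1 → 1 → 0 → 1 → 5 → 3 → 4 → 2 → 2 → 1 → 5 → 4 → 2 → 0
End state 0 is not accepting.

No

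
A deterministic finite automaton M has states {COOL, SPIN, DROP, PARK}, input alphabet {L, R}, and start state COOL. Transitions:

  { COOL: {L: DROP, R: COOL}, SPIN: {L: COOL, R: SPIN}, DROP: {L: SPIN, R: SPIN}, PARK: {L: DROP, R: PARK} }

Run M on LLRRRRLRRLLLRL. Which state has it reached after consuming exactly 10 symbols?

DROP

start at COOL
read 'L': COOL → DROP
read 'L': DROP → SPIN
read 'R': SPIN → SPIN
read 'R': SPIN → SPIN
read 'R': SPIN → SPIN
read 'R': SPIN → SPIN
read 'L': SPIN → COOL
read 'R': COOL → COOL
read 'R': COOL → COOL
read 'L': COOL → DROP
After 10 symbols: DROP.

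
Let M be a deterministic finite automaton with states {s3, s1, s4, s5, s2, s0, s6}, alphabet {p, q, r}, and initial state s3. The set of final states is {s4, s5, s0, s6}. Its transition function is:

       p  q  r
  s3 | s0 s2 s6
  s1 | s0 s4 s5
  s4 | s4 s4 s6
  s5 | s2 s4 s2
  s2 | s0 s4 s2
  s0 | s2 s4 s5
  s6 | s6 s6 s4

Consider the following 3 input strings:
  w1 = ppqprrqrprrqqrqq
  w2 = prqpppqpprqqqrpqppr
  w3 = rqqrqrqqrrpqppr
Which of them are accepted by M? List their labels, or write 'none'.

w1, w2, w3

w1: Trace: s3 -p-> s0 -p-> s2 -q-> s4 -p-> s4 -r-> s6 -r-> s4 -q-> s4 -r-> s6 -p-> s6 -r-> s4 -r-> s6 -q-> s6 -q-> s6 -r-> s4 -q-> s4 -q-> s4  → end s4, accepted
w2: Trace: s3 -p-> s0 -r-> s5 -q-> s4 -p-> s4 -p-> s4 -p-> s4 -q-> s4 -p-> s4 -p-> s4 -r-> s6 -q-> s6 -q-> s6 -q-> s6 -r-> s4 -p-> s4 -q-> s4 -p-> s4 -p-> s4 -r-> s6  → end s6, accepted
w3: Trace: s3 -r-> s6 -q-> s6 -q-> s6 -r-> s4 -q-> s4 -r-> s6 -q-> s6 -q-> s6 -r-> s4 -r-> s6 -p-> s6 -q-> s6 -p-> s6 -p-> s6 -r-> s4  → end s4, accepted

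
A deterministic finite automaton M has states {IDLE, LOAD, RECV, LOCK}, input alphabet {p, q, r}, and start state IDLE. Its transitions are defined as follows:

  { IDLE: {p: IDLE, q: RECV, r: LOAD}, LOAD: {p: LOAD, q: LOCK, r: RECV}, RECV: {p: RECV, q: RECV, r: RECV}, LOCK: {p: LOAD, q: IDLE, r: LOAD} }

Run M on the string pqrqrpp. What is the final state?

RECV

start at IDLE
read 'p': IDLE → IDLE
read 'q': IDLE → RECV
read 'r': RECV → RECV
read 'q': RECV → RECV
read 'r': RECV → RECV
read 'p': RECV → RECV
read 'p': RECV → RECV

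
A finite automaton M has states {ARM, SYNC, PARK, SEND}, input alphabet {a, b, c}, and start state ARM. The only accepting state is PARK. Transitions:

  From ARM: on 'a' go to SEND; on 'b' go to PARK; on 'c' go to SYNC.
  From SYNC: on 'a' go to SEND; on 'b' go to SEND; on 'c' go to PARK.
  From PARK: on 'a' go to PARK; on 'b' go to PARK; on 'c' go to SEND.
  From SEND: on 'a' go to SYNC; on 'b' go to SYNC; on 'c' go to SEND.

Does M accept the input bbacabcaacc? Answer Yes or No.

No

Trace: ARM -b-> PARK -b-> PARK -a-> PARK -c-> SEND -a-> SYNC -b-> SEND -c-> SEND -a-> SYNC -a-> SEND -c-> SEND -c-> SEND
End state SEND is not accepting.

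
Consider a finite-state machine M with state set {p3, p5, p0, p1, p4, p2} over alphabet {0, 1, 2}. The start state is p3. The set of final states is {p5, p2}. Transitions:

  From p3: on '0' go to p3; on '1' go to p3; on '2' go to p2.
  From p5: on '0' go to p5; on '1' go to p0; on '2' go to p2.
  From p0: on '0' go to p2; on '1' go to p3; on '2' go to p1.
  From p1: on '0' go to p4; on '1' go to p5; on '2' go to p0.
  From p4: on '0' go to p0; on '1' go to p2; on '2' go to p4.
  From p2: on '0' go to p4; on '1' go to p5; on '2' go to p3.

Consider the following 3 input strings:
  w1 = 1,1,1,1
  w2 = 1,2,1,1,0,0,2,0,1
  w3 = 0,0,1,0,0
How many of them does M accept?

0

w1: Trace: p3 -1-> p3 -1-> p3 -1-> p3 -1-> p3  → end p3, rejected
w2: Trace: p3 -1-> p3 -2-> p2 -1-> p5 -1-> p0 -0-> p2 -0-> p4 -2-> p4 -0-> p0 -1-> p3  → end p3, rejected
w3: Trace: p3 -0-> p3 -0-> p3 -1-> p3 -0-> p3 -0-> p3  → end p3, rejected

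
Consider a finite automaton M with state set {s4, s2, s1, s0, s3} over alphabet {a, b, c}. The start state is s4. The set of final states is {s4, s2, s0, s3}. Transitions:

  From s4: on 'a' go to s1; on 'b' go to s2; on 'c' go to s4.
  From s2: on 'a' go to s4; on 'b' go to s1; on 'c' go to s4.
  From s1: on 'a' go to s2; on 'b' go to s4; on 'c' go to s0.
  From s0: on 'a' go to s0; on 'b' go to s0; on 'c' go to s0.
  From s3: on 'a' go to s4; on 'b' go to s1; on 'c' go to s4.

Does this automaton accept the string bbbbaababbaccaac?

Trace: s4 -b-> s2 -b-> s1 -b-> s4 -b-> s2 -a-> s4 -a-> s1 -b-> s4 -a-> s1 -b-> s4 -b-> s2 -a-> s4 -c-> s4 -c-> s4 -a-> s1 -a-> s2 -c-> s4
End state s4 is accepting.

Yes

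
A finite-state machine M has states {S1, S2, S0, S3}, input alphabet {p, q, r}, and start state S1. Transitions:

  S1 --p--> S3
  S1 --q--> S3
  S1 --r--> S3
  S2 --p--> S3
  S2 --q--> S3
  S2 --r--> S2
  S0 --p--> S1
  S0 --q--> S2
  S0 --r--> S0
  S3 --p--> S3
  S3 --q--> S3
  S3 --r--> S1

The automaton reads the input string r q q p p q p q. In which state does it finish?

S3

Trace: S1 -r-> S3 -q-> S3 -q-> S3 -p-> S3 -p-> S3 -q-> S3 -p-> S3 -q-> S3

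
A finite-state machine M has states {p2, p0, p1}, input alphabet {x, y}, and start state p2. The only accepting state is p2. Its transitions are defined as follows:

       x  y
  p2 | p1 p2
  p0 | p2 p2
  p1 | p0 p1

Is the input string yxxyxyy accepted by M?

No

Trace: p2 -y-> p2 -x-> p1 -x-> p0 -y-> p2 -x-> p1 -y-> p1 -y-> p1
End state p1 is not accepting.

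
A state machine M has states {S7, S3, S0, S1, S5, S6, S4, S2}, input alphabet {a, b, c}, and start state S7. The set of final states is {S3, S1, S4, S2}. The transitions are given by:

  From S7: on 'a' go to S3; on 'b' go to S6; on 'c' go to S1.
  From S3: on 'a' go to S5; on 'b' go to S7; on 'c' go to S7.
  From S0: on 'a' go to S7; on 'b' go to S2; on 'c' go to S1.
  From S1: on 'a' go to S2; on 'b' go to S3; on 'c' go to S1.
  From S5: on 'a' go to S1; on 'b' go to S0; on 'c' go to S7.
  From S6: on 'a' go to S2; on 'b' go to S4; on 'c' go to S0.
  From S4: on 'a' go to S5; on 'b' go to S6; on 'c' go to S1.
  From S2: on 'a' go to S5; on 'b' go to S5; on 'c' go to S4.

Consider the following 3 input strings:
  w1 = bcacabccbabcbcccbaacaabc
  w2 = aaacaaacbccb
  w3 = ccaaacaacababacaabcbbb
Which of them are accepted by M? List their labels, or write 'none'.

w1, w2

w1: Trace: S7 -b-> S6 -c-> S0 -a-> S7 -c-> S1 -a-> S2 -b-> S5 -c-> S7 -c-> S1 -b-> S3 -a-> S5 -b-> S0 -c-> S1 -b-> S3 -c-> S7 -c-> S1 -c-> S1 -b-> S3 -a-> S5 -a-> S1 -c-> S1 -a-> S2 -a-> S5 -b-> S0 -c-> S1  → end S1, accepted
w2: Trace: S7 -a-> S3 -a-> S5 -a-> S1 -c-> S1 -a-> S2 -a-> S5 -a-> S1 -c-> S1 -b-> S3 -c-> S7 -c-> S1 -b-> S3  → end S3, accepted
w3: Trace: S7 -c-> S1 -c-> S1 -a-> S2 -a-> S5 -a-> S1 -c-> S1 -a-> S2 -a-> S5 -c-> S7 -a-> S3 -b-> S7 -a-> S3 -b-> S7 -a-> S3 -c-> S7 -a-> S3 -a-> S5 -b-> S0 -c-> S1 -b-> S3 -b-> S7 -b-> S6  → end S6, rejected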